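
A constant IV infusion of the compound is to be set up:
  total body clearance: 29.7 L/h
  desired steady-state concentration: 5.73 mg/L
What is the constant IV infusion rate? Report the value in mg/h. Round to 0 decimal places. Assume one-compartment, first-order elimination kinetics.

At steady state, infusion rate R₀ = Css × CL = 5.73 × 29.70 = 170.2 mg/h

170 mg/h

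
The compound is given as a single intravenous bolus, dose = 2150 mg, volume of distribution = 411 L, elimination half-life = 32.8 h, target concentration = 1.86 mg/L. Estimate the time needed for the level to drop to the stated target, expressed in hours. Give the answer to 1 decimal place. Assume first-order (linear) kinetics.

48.9 h

C₀ = Dose / Vd = 2150 / 411 = 5.231 mg/L
k = ln2 / t½ = 0.693147 / 32.8 = 0.02113 h⁻¹
t = ln(C₀ / C) / k = ln(5.231 / 1.86) / 0.02113
  = ln(2.812) / 0.02113 = 1.034 / 0.02113 = 48.94 h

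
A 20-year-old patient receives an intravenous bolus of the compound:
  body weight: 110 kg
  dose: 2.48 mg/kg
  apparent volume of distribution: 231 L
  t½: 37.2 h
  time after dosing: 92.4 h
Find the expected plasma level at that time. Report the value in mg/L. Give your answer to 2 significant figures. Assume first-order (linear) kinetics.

0.21 mg/L

Total dose = 2.48 × 110 = 272.8 mg
C₀ = Dose / Vd = 272.8 / 231 = 1.181 mg/L
k = ln2 / t½ = 0.693147 / 37.2 = 0.01863 h⁻¹
C = C₀ · e^(−k·t) = 1.181 × e^(−0.01863 × 92.4)
  = 1.181 × 0.1788 = 0.2112 mg/L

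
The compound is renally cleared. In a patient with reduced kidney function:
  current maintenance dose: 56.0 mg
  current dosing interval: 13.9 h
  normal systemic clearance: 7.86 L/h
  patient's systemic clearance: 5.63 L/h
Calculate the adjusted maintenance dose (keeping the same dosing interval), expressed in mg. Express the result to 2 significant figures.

40 mg

To keep the same average steady-state level, dosing rate must scale with clearance.
CL ratio = 5.63 / 7.86 = 0.7163
New dose (same interval) = 56.0 × 0.7163 = 40.11 mg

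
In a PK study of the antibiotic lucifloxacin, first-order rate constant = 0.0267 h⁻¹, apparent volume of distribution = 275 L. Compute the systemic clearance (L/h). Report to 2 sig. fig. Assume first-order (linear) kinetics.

7.3 L/h

CL = k × Vd = 0.0267 × 275 = 7.343 L/h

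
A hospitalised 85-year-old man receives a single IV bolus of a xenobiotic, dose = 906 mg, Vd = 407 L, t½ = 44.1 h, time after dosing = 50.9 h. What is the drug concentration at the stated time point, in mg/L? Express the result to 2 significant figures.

C₀ = Dose / Vd = 906.0 / 407 = 2.226 mg/L
k = ln2 / t½ = 0.693147 / 44.1 = 0.01572 h⁻¹
C = C₀ · e^(−k·t) = 2.226 × e^(−0.01572 × 50.9)
  = 2.226 × 0.4493 = 1.000 mg/L

1.0 mg/L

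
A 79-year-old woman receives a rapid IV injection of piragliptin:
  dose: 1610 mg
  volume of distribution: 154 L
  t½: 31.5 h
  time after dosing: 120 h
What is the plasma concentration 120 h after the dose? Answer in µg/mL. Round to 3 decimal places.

C₀ = Dose / Vd = 1610 / 154 = 10.45 mg/L
k = ln2 / t½ = 0.693147 / 31.5 = 0.02200 h⁻¹
C = C₀ · e^(−k·t) = 10.45 × e^(−0.02200 × 120)
  = 10.45 × 0.07136 = 0.7457 mg/L
(0.7457 mg/L = 0.7457 µg/mL)

0.746 µg/mL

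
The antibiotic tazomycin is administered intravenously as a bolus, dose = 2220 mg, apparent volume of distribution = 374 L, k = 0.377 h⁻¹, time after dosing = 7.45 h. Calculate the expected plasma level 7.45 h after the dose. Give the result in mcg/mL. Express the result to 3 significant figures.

0.358 mcg/mL

C₀ = Dose / Vd = 2220 / 374 = 5.936 mg/L
C = C₀ · e^(−k·t) = 5.936 × e^(−0.3770 × 7.45)
  = 5.936 × 0.06029 = 0.3579 mg/L
(0.3579 mg/L = 0.3579 mcg/mL)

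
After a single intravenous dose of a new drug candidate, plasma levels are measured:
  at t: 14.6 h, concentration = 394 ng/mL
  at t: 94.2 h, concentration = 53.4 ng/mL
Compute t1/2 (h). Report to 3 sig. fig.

k = ln(C₁/C₂) / (t₂ − t₁) = ln(394/53.4) / (94.2 − 14.6)
  = 1.999 / 79.60 = 0.02511 h⁻¹
t½ = ln2 / k = 0.693147 / 0.02511 = 27.60 h

27.6 h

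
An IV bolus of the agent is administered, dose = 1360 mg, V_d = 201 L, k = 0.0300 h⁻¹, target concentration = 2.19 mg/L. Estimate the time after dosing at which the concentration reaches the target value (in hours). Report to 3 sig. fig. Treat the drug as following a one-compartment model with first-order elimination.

C₀ = Dose / Vd = 1360 / 201 = 6.766 mg/L
t = ln(C₀ / C) / k = ln(6.766 / 2.19) / 0.03000
  = ln(3.089) / 0.03000 = 1.128 / 0.03000 = 37.60 h

37.6 h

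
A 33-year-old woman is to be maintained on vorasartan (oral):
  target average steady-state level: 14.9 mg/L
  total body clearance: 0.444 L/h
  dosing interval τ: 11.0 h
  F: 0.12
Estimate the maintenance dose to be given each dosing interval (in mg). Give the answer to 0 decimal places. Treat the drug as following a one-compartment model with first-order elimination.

At steady state, F × (Dose/τ) = Css × CL.
Dose = Css × CL × τ / F = 14.9 × 0.4440 × 11.0 / 0.12 = 606.4 mg

606 mg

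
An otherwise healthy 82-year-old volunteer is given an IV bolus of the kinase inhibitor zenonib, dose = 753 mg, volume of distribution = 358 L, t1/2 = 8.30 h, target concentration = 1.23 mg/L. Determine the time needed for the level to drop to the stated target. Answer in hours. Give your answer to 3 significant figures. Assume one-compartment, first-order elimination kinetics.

6.42 h

C₀ = Dose / Vd = 753.0 / 358 = 2.103 mg/L
k = ln2 / t½ = 0.693147 / 8.30 = 0.08351 h⁻¹
t = ln(C₀ / C) / k = ln(2.103 / 1.23) / 0.08351
  = ln(1.710) / 0.08351 = 0.5365 / 0.08351 = 6.424 h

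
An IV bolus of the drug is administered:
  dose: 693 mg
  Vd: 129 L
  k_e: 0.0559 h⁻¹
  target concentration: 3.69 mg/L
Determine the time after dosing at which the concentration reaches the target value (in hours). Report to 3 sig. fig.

C₀ = Dose / Vd = 693.0 / 129 = 5.372 mg/L
t = ln(C₀ / C) / k = ln(5.372 / 3.69) / 0.05590
  = ln(1.456) / 0.05590 = 0.3757 / 0.05590 = 6.721 h

6.72 h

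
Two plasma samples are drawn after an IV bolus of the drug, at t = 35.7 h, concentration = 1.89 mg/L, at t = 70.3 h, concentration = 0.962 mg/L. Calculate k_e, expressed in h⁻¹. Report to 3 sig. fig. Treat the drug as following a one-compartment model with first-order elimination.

0.0195 h⁻¹

k = ln(C₁/C₂) / (t₂ − t₁) = ln(1.89/0.962) / (70.3 − 35.7)
  = 0.6753 / 34.60 = 0.01952 h⁻¹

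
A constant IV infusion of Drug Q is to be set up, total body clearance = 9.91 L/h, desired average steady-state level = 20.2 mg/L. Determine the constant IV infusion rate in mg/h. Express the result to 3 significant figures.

At steady state, infusion rate R₀ = Css × CL = 20.2 × 9.910 = 200.2 mg/h

200 mg/h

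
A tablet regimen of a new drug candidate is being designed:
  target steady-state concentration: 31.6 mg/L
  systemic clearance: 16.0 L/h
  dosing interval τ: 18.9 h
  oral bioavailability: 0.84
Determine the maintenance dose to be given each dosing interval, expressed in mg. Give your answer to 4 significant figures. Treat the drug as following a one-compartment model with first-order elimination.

11380 mg

At steady state, F × (Dose/τ) = Css × CL.
Dose = Css × CL × τ / F = 31.6 × 16.00 × 18.9 / 0.84 = 11380 mg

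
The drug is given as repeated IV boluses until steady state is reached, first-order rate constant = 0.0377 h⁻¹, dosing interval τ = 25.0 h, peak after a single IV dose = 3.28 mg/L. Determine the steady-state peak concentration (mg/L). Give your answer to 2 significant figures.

5.4 mg/L

e^(−kτ) = e^(−0.03770 × 25.0) = 0.3897
Accumulation ratio R = 1 / (1 − e^(−kτ)) = 1 / (1 − 0.3897) = 1.639
Steady-state peak = C₀ × R = 3.28 × 1.639 = 5.376 mg/L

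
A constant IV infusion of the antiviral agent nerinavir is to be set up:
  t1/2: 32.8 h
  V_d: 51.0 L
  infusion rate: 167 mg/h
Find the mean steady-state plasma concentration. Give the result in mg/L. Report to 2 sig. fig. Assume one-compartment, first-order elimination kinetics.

150 mg/L

k = ln2 / t½ = 0.693147 / 32.8 = 0.02113 h⁻¹
CL = k × Vd = 0.02113 × 51.0 = 1.078 L/h
At steady state Css = R₀ / CL = 167 / 1.078 = 154.9 mg/L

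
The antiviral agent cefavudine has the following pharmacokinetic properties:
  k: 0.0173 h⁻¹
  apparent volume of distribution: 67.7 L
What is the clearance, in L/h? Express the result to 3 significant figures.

CL = k × Vd = 0.0173 × 67.7 = 1.171 L/h

1.17 L/h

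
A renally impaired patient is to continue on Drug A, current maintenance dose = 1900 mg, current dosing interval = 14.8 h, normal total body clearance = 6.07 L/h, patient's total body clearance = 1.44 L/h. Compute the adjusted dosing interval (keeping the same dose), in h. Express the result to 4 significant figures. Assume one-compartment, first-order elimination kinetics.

62.39 h

To keep the same average steady-state level, dosing rate must scale with clearance.
CL ratio = 1.44 / 6.07 = 0.2372
New interval (same dose) = 14.8 / 0.2372 = 62.39 h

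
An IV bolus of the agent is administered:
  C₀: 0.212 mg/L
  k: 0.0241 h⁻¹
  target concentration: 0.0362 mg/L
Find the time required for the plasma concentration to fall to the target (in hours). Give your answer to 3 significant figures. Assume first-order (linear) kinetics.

73.3 h

t = ln(C₀ / C) / k = ln(0.2120 / 0.0362) / 0.02410
  = ln(5.856) / 0.02410 = 1.767 / 0.02410 = 73.32 h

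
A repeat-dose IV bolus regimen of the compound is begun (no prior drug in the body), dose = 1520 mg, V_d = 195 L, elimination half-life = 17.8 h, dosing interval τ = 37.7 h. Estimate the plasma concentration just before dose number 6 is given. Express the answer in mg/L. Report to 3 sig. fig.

2.33 mg/L

C₀ per dose = Dose / Vd = 1520 / 195 = 7.795 mg/L
k = ln2 / t½ = 0.693147 / 17.8 = 0.03894 h⁻¹
Fraction remaining after one interval: r = e^(−kτ) = e^(−0.03894 × 37.7) = 0.2304
Before dose 6, 5 doses have been given (aged 1τ, 2τ, 3τ, 4τ, 5τ).
C_trough = C₀ × (r + r² + … + r^5) = C₀ × r(1−r^5)/(1−r)
        = 7.795 × 0.2304 × (1 − 0.0006493) / (1 − 0.2304) = 2.332 mg/L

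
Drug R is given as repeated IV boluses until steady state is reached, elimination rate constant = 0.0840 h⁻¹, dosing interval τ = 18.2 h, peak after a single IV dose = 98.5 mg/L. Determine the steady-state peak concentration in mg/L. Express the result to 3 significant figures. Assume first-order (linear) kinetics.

126 mg/L

e^(−kτ) = e^(−0.08400 × 18.2) = 0.2168
Accumulation ratio R = 1 / (1 − e^(−kτ)) = 1 / (1 − 0.2168) = 1.277
Steady-state peak = C₀ × R = 98.5 × 1.277 = 125.8 mg/L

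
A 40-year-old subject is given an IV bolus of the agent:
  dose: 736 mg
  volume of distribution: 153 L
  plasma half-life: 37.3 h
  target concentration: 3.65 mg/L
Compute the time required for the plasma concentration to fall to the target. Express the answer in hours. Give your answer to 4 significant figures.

C₀ = Dose / Vd = 736.0 / 153 = 4.810 mg/L
k = ln2 / t½ = 0.693147 / 37.3 = 0.01858 h⁻¹
t = ln(C₀ / C) / k = ln(4.810 / 3.65) / 0.01858
  = ln(1.318) / 0.01858 = 0.2761 / 0.01858 = 14.86 h

14.86 h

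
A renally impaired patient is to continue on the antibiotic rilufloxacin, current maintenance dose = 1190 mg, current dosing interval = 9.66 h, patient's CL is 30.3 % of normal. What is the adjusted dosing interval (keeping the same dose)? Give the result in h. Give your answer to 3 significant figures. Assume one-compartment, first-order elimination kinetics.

31.9 h

To keep the same average steady-state level, dosing rate must scale with clearance.
CL ratio = 30.3 / 100 = 0.3030
New interval (same dose) = 9.66 / 0.3030 = 31.88 h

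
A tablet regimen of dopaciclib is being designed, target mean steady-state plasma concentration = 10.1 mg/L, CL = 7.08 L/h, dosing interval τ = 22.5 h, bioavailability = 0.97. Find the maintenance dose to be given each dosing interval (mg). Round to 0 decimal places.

1659 mg

At steady state, F × (Dose/τ) = Css × CL.
Dose = Css × CL × τ / F = 10.1 × 7.080 × 22.5 / 0.97 = 1659 mg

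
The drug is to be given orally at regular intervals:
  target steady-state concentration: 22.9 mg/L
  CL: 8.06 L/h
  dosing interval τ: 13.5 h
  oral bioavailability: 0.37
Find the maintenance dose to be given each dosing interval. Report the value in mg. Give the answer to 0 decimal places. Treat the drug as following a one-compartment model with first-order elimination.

At steady state, F × (Dose/τ) = Css × CL.
Dose = Css × CL × τ / F = 22.9 × 8.060 × 13.5 / 0.37 = 6734 mg

6734 mg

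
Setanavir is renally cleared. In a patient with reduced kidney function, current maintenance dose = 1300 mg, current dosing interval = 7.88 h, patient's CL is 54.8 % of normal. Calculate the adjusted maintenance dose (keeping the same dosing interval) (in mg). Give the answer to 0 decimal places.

712 mg

To keep the same average steady-state level, dosing rate must scale with clearance.
CL ratio = 54.8 / 100 = 0.5480
New dose (same interval) = 1300 × 0.5480 = 712.4 mg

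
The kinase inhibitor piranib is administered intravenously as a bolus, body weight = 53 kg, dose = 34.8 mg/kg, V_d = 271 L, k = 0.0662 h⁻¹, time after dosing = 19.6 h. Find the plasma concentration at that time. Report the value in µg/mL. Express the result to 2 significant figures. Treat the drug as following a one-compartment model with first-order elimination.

1.9 µg/mL

Total dose = 34.8 × 53 = 1844 mg
C₀ = Dose / Vd = 1844 / 271 = 6.804 mg/L
C = C₀ · e^(−k·t) = 6.804 × e^(−0.06620 × 19.6)
  = 6.804 × 0.2732 = 1.859 mg/L
(1.859 mg/L = 1.859 µg/mL)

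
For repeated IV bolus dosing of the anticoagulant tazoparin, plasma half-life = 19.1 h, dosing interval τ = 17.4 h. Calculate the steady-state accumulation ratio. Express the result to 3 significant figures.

k = ln2 / t½ = 0.693147 / 19.1 = 0.03629 h⁻¹
e^(−kτ) = e^(−0.03629 × 17.4) = 0.5318
Accumulation ratio R = 1 / (1 − e^(−kτ)) = 1 / (1 − 0.5318) = 2.136

2.14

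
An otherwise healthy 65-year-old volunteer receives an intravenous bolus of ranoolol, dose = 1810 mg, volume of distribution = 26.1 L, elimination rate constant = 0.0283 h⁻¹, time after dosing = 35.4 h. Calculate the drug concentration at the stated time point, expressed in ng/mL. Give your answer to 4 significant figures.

25470 ng/mL

C₀ = Dose / Vd = 1810 / 26.1 = 69.35 mg/L
C = C₀ · e^(−k·t) = 69.35 × e^(−0.02830 × 35.4)
  = 69.35 × 0.3672 = 25.47 mg/L
Convert: 25.47 mg/L × 1000 = 25470 ng/mL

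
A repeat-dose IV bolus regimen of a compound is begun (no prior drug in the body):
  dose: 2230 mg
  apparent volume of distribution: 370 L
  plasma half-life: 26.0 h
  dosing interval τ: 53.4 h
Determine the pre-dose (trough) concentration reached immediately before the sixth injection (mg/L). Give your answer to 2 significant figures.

C₀ per dose = Dose / Vd = 2230 / 370 = 6.027 mg/L
k = ln2 / t½ = 0.693147 / 26.0 = 0.02666 h⁻¹
Fraction remaining after one interval: r = e^(−kτ) = e^(−0.02666 × 53.4) = 0.2408
Before dose 6, 5 doses have been given (aged 1τ, 2τ, 3τ, 4τ, 5τ).
C_trough = C₀ × (r + r² + … + r^5) = C₀ × r(1−r^5)/(1−r)
        = 6.027 × 0.2408 × (1 − 0.0008096) / (1 − 0.2408) = 1.910 mg/L

1.9 mg/L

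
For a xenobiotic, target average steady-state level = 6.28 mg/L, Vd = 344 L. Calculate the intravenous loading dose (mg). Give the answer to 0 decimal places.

LD = Css × Vd = 6.28 × 344 = 2160 mg

2160 mg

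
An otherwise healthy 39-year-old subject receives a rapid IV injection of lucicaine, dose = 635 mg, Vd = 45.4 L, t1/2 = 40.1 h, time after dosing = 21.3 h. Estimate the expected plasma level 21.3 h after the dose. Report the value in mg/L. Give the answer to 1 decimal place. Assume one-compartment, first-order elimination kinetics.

9.7 mg/L

C₀ = Dose / Vd = 635.0 / 45.4 = 13.99 mg/L
k = ln2 / t½ = 0.693147 / 40.1 = 0.01729 h⁻¹
C = C₀ · e^(−k·t) = 13.99 × e^(−0.01729 × 21.3)
  = 13.99 × 0.6919 = 9.680 mg/L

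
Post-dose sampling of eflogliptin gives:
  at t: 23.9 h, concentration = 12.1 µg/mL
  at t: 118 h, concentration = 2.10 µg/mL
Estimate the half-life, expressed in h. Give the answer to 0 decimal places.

37 h

k = ln(C₁/C₂) / (t₂ − t₁) = ln(12.1/2.10) / (118 − 23.9)
  = 1.751 / 94.10 = 0.01861 h⁻¹
t½ = ln2 / k = 0.693147 / 0.01861 = 37.25 h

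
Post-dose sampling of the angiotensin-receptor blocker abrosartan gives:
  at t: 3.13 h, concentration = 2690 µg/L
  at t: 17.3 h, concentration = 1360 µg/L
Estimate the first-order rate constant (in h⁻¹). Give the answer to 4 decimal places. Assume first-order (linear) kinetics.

k = ln(C₁/C₂) / (t₂ − t₁) = ln(2690/1360) / (17.3 − 3.13)
  = 0.6821 / 14.17 = 0.04814 h⁻¹

0.0481 h⁻¹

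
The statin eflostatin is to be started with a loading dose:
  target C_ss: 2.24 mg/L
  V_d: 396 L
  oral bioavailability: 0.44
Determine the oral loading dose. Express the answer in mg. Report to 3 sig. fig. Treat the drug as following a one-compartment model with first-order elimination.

LD = Css × Vd / F = 2.24 × 396 / 0.44 = 2016 mg

2020 mg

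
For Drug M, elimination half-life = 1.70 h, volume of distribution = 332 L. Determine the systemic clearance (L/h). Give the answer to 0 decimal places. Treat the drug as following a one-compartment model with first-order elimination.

135 L/h

k = ln2 / t½ = 0.693147 / 1.70 = 0.4077 h⁻¹
CL = k × Vd = 0.4077 × 332 = 135.4 L/h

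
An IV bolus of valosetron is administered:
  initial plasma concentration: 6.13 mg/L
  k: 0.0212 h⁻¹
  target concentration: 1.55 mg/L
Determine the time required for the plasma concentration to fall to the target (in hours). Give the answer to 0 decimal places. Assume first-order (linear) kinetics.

t = ln(C₀ / C) / k = ln(6.130 / 1.55) / 0.02120
  = ln(3.955) / 0.02120 = 1.375 / 0.02120 = 64.86 h

65 h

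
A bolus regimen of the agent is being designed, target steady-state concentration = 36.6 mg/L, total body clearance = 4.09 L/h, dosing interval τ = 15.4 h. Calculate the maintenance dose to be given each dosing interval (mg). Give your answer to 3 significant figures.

At steady state, Dose/τ = Css × CL.
Dose = Css × CL × τ = 36.6 × 4.090 × 15.4 = 2305 mg

2310 mg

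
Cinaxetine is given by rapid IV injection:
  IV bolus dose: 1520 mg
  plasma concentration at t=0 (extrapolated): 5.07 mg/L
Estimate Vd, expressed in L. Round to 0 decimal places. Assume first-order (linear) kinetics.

300 L

Vd = Dose / C₀ = 1520 / 5.07 = 299.8 L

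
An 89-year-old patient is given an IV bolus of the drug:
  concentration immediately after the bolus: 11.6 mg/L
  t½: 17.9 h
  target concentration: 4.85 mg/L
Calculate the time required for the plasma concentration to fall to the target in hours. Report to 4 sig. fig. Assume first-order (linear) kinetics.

22.52 h

k = ln2 / t½ = 0.693147 / 17.9 = 0.03872 h⁻¹
t = ln(C₀ / C) / k = ln(11.60 / 4.85) / 0.03872
  = ln(2.392) / 0.03872 = 0.8721 / 0.03872 = 22.52 h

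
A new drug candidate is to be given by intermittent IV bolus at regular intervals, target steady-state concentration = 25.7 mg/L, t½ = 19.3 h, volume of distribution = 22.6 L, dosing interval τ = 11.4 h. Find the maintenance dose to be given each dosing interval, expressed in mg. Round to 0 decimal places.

238 mg

k = ln2 / t½ = 0.693147 / 19.3 = 0.03591 h⁻¹
CL = k × Vd = 0.03591 × 22.6 = 0.8116 L/h
At steady state, Dose/τ = Css × CL.
Dose = Css × CL × τ = 25.7 × 0.8116 × 11.4 = 237.8 mg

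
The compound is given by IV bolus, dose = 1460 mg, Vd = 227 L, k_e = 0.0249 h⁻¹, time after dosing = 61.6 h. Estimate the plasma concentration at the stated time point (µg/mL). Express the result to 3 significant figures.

1.39 µg/mL

C₀ = Dose / Vd = 1460 / 227 = 6.432 mg/L
C = C₀ · e^(−k·t) = 6.432 × e^(−0.02490 × 61.6)
  = 6.432 × 0.2157 = 1.387 mg/L
(1.387 mg/L = 1.387 µg/mL)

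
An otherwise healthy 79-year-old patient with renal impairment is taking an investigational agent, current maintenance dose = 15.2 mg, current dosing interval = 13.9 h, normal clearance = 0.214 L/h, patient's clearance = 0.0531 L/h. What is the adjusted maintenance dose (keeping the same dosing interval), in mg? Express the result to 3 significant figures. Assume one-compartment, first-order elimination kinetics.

3.77 mg

To keep the same average steady-state level, dosing rate must scale with clearance.
CL ratio = 0.0531 / 0.214 = 0.2481
New dose (same interval) = 15.2 × 0.2481 = 3.771 mg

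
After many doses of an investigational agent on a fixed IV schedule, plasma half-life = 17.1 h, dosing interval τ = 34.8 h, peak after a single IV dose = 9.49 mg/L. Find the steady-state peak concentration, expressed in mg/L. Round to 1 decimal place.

12.6 mg/L

k = ln2 / t½ = 0.693147 / 17.1 = 0.04053 h⁻¹
e^(−kτ) = e^(−0.04053 × 34.8) = 0.2440
Accumulation ratio R = 1 / (1 − e^(−kτ)) = 1 / (1 − 0.2440) = 1.323
Steady-state peak = C₀ × R = 9.49 × 1.323 = 12.56 mg/L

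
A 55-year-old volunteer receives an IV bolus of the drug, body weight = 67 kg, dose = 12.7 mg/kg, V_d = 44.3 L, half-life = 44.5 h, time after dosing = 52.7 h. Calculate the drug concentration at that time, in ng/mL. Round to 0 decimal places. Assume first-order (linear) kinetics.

Total dose = 12.7 × 67 = 850.9 mg
C₀ = Dose / Vd = 850.9 / 44.3 = 19.21 mg/L
k = ln2 / t½ = 0.693147 / 44.5 = 0.01558 h⁻¹
C = C₀ · e^(−k·t) = 19.21 × e^(−0.01558 × 52.7)
  = 19.21 × 0.4400 = 8.452 mg/L
Convert: 8.452 mg/L × 1000 = 8452 ng/mL

8452 ng/mL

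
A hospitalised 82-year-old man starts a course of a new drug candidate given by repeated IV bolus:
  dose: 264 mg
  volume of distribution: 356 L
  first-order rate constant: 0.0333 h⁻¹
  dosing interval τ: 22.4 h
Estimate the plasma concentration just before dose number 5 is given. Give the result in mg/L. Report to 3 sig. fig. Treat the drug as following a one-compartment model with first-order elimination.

0.635 mg/L

C₀ per dose = Dose / Vd = 264 / 356 = 0.7416 mg/L
Fraction remaining after one interval: r = e^(−kτ) = e^(−0.03330 × 22.4) = 0.4743
Before dose 5, 4 doses have been given (aged 1τ, 2τ, 3τ, 4τ).
C_trough = C₀ × (r + r² + … + r^4) = C₀ × r(1−r^4)/(1−r)
        = 0.7416 × 0.4743 × (1 − 0.05061) / (1 − 0.4743) = 0.6352 mg/L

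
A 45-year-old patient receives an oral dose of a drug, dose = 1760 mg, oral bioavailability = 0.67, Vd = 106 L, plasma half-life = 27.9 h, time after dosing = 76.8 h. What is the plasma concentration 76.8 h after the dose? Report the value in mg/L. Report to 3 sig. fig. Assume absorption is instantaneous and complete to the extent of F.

Amount reaching circulation = F × Dose = 0.67 × 1760 = 1179 mg
C₀ = F·Dose / Vd = 1179 / 106 = 11.12 mg/L
k = ln2 / t½ = 0.693147 / 27.9 = 0.02484 h⁻¹
C = C₀ · e^(−k·t) = 11.12 × e^(−0.02484 × 76.8)
  = 11.12 × 0.1484 = 1.650 mg/L

1.65 mg/L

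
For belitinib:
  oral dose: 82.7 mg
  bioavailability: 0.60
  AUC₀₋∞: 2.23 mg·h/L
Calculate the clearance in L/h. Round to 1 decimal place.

CL = F·Dose / AUC = 0.60 × 82.7 / 2.23 = 22.25 L/h

22.3 L/h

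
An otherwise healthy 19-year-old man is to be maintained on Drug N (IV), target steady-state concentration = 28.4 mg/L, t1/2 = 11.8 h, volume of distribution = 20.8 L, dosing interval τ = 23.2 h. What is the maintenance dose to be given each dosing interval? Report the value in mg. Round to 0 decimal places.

k = ln2 / t½ = 0.693147 / 11.8 = 0.05874 h⁻¹
CL = k × Vd = 0.05874 × 20.8 = 1.222 L/h
At steady state, Dose/τ = Css × CL.
Dose = Css × CL × τ = 28.4 × 1.222 × 23.2 = 805.2 mg

805 mg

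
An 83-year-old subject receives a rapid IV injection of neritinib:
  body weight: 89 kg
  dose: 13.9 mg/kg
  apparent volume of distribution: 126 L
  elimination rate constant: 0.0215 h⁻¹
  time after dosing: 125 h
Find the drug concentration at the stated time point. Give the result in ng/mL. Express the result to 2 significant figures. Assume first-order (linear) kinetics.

670 ng/mL

Total dose = 13.9 × 89 = 1237 mg
C₀ = Dose / Vd = 1237 / 126 = 9.817 mg/L
C = C₀ · e^(−k·t) = 9.817 × e^(−0.02150 × 125)
  = 9.817 × 0.06805 = 0.6680 mg/L
Convert: 0.6680 mg/L × 1000 = 668.0 ng/mL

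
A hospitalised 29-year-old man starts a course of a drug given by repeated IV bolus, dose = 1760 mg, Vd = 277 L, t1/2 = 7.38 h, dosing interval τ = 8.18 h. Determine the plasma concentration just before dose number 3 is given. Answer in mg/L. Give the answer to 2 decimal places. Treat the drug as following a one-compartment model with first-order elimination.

4.31 mg/L

C₀ per dose = Dose / Vd = 1760 / 277 = 6.354 mg/L
k = ln2 / t½ = 0.693147 / 7.38 = 0.09392 h⁻¹
Fraction remaining after one interval: r = e^(−kτ) = e^(−0.09392 × 8.18) = 0.4638
Before dose 3, 2 doses have been given (aged 1τ, 2τ).
C_trough = C₀ × (r + r²) = 6.354 × (0.4638 + 0.2151) = 4.314 mg/L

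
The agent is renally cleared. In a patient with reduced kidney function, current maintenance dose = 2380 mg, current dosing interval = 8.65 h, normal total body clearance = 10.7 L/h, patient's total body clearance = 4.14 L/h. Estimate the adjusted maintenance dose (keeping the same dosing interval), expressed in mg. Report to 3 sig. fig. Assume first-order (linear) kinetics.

921 mg

To keep the same average steady-state level, dosing rate must scale with clearance.
CL ratio = 4.14 / 10.7 = 0.3869
New dose (same interval) = 2380 × 0.3869 = 920.8 mg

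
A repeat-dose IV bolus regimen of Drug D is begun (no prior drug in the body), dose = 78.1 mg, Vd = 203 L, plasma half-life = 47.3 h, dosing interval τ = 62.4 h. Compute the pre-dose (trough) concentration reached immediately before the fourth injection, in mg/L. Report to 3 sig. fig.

0.241 mg/L

C₀ per dose = Dose / Vd = 78.1 / 203 = 0.3847 mg/L
k = ln2 / t½ = 0.693147 / 47.3 = 0.01465 h⁻¹
Fraction remaining after one interval: r = e^(−kτ) = e^(−0.01465 × 62.4) = 0.4009
Before dose 4, 3 doses have been given (aged 1τ, 2τ, 3τ).
C_trough = C₀ × (r + r² + … + r^3) = C₀ × r(1−r^3)/(1−r)
        = 0.3847 × 0.4009 × (1 − 0.06443) / (1 − 0.4009) = 0.2408 mg/L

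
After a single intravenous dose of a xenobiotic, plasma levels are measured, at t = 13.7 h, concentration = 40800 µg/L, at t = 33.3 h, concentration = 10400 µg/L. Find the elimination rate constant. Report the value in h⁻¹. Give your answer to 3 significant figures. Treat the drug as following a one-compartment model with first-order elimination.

k = ln(C₁/C₂) / (t₂ − t₁) = ln(40800/10400) / (33.3 − 13.7)
  = 1.367 / 19.60 = 0.06974 h⁻¹

0.0697 h⁻¹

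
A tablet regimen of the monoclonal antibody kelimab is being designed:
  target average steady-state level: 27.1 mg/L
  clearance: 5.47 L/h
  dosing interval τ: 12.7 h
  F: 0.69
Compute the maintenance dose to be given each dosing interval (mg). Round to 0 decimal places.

At steady state, F × (Dose/τ) = Css × CL.
Dose = Css × CL × τ / F = 27.1 × 5.470 × 12.7 / 0.69 = 2728 mg

2728 mg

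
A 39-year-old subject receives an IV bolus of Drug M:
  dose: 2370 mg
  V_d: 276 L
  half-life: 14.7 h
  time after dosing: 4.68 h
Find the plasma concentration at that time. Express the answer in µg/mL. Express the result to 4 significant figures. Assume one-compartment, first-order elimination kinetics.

C₀ = Dose / Vd = 2370 / 276 = 8.587 mg/L
k = ln2 / t½ = 0.693147 / 14.7 = 0.04715 h⁻¹
C = C₀ · e^(−k·t) = 8.587 × e^(−0.04715 × 4.68)
  = 8.587 × 0.8020 = 6.887 mg/L
(6.887 mg/L = 6.887 µg/mL)

6.887 µg/mL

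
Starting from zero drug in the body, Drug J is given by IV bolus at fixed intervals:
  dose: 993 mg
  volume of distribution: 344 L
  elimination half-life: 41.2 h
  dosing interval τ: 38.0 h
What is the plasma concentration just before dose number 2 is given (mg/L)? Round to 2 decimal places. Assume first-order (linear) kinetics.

1.52 mg/L

C₀ per dose = Dose / Vd = 993 / 344 = 2.887 mg/L
k = ln2 / t½ = 0.693147 / 41.2 = 0.01682 h⁻¹
Fraction remaining after one interval: r = e^(−kτ) = e^(−0.01682 × 38.0) = 0.5277
Before dose 2, 1 dose has been given (aged 1τ).
C_trough = C₀ × r = 2.887 × 0.5277 = 1.523 mg/L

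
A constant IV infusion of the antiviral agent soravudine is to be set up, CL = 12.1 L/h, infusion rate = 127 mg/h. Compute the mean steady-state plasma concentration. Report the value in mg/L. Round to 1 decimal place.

At steady state Css = R₀ / CL = 127 / 12.10 = 10.50 mg/L

10.5 mg/L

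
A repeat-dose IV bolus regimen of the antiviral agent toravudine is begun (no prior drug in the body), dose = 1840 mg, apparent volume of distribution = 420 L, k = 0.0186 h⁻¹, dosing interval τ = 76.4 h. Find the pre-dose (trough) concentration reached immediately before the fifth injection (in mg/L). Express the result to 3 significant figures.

C₀ per dose = Dose / Vd = 1840 / 420 = 4.381 mg/L
Fraction remaining after one interval: r = e^(−kτ) = e^(−0.01860 × 76.4) = 0.2415
Before dose 5, 4 doses have been given (aged 1τ, 2τ, 3τ, 4τ).
C_trough = C₀ × (r + r² + … + r^4) = C₀ × r(1−r^4)/(1−r)
        = 4.381 × 0.2415 × (1 − 0.003401) / (1 − 0.2415) = 1.390 mg/L

1.39 mg/L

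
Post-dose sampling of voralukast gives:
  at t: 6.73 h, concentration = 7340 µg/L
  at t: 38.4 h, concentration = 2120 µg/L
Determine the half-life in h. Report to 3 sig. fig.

17.7 h

k = ln(C₁/C₂) / (t₂ − t₁) = ln(7340/2120) / (38.4 − 6.73)
  = 1.242 / 31.67 = 0.03922 h⁻¹
t½ = ln2 / k = 0.693147 / 0.03922 = 17.67 h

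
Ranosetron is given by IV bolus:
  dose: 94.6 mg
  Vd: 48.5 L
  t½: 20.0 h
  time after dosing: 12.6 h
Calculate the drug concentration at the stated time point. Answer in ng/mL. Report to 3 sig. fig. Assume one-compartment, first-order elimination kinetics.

C₀ = Dose / Vd = 94.60 / 48.5 = 1.951 mg/L
k = ln2 / t½ = 0.693147 / 20.0 = 0.03466 h⁻¹
C = C₀ · e^(−k·t) = 1.951 × e^(−0.03466 × 12.6)
  = 1.951 × 0.6462 = 1.261 mg/L
Convert: 1.261 mg/L × 1000 = 1261 ng/mL

1260 ng/mL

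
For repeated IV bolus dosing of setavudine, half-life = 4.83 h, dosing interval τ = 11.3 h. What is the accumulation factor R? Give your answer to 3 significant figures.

k = ln2 / t½ = 0.693147 / 4.83 = 0.1435 h⁻¹
e^(−kτ) = e^(−0.1435 × 11.3) = 0.1976
Accumulation ratio R = 1 / (1 − e^(−kτ)) = 1 / (1 − 0.1976) = 1.246

1.25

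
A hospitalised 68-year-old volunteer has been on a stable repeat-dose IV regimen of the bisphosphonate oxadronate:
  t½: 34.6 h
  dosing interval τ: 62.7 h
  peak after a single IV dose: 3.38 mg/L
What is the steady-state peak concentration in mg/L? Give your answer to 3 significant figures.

k = ln2 / t½ = 0.693147 / 34.6 = 0.02003 h⁻¹
e^(−kτ) = e^(−0.02003 × 62.7) = 0.2848
Accumulation ratio R = 1 / (1 − e^(−kτ)) = 1 / (1 − 0.2848) = 1.398
Steady-state peak = C₀ × R = 3.38 × 1.398 = 4.725 mg/L

4.73 mg/L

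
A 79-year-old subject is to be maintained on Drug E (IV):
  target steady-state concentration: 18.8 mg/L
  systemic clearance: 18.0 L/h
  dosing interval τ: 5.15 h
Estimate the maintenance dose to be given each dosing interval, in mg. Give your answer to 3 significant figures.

1740 mg

At steady state, Dose/τ = Css × CL.
Dose = Css × CL × τ = 18.8 × 18.00 × 5.15 = 1743 mg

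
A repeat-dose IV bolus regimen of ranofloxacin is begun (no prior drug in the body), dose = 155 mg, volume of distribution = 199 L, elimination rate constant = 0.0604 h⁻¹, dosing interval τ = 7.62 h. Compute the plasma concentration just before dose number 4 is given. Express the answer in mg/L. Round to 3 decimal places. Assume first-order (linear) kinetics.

0.998 mg/L

C₀ per dose = Dose / Vd = 155 / 199 = 0.7789 mg/L
Fraction remaining after one interval: r = e^(−kτ) = e^(−0.06040 × 7.62) = 0.6311
Before dose 4, 3 doses have been given (aged 1τ, 2τ, 3τ).
C_trough = C₀ × (r + r² + … + r^3) = C₀ × r(1−r^3)/(1−r)
        = 0.7789 × 0.6311 × (1 − 0.2514) / (1 − 0.6311) = 0.9975 mg/L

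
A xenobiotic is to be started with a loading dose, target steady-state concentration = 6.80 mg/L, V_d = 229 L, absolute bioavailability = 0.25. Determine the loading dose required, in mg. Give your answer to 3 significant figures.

6230 mg

LD = Css × Vd / F = 6.80 × 229 / 0.25 = 6229 mg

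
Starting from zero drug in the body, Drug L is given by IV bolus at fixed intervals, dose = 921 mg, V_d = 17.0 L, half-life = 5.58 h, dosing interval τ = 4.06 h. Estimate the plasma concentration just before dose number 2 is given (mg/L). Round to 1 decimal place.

32.7 mg/L

C₀ per dose = Dose / Vd = 921 / 17.0 = 54.18 mg/L
k = ln2 / t½ = 0.693147 / 5.58 = 0.1242 h⁻¹
Fraction remaining after one interval: r = e^(−kτ) = e^(−0.1242 × 4.06) = 0.6040
Before dose 2, 1 dose has been given (aged 1τ).
C_trough = C₀ × r = 54.18 × 0.6040 = 32.72 mg/L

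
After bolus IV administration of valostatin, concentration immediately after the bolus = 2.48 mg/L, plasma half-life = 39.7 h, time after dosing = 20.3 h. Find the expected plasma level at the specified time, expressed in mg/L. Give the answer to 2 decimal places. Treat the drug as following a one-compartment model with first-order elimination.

1.74 mg/L

k = ln2 / t½ = 0.693147 / 39.7 = 0.01746 h⁻¹
C = C₀ · e^(−k·t) = 2.480 × e^(−0.01746 × 20.3)
  = 2.480 × 0.7016 = 1.740 mg/L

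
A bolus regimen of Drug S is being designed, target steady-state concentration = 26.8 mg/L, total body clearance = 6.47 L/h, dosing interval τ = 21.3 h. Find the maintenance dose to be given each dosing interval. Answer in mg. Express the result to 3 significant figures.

At steady state, Dose/τ = Css × CL.
Dose = Css × CL × τ = 26.8 × 6.470 × 21.3 = 3693 mg

3690 mg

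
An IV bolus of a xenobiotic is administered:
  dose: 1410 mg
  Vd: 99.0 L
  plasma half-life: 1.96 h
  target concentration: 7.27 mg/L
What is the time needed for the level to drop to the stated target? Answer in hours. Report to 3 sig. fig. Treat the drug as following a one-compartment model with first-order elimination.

C₀ = Dose / Vd = 1410 / 99.0 = 14.24 mg/L
k = ln2 / t½ = 0.693147 / 1.96 = 0.3536 h⁻¹
t = ln(C₀ / C) / k = ln(14.24 / 7.27) / 0.3536
  = ln(1.959) / 0.3536 = 0.6724 / 0.3536 = 1.902 h

1.90 h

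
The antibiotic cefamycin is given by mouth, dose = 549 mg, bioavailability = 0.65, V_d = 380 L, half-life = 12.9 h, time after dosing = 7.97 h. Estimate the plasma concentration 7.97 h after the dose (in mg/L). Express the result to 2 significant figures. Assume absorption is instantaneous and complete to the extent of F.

Amount reaching circulation = F × Dose = 0.65 × 549.0 = 356.9 mg
C₀ = F·Dose / Vd = 356.9 / 380 = 0.9392 mg/L
k = ln2 / t½ = 0.693147 / 12.9 = 0.05373 h⁻¹
C = C₀ · e^(−k·t) = 0.9392 × e^(−0.05373 × 7.97)
  = 0.9392 × 0.6517 = 0.6121 mg/L

0.61 mg/L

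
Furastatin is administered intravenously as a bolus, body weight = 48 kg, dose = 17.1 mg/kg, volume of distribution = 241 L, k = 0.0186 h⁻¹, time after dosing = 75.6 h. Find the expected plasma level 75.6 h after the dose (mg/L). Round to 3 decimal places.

Total dose = 17.1 × 48 = 820.8 mg
C₀ = Dose / Vd = 820.8 / 241 = 3.406 mg/L
C = C₀ · e^(−k·t) = 3.406 × e^(−0.01860 × 75.6)
  = 3.406 × 0.2451 = 0.8348 mg/L

0.835 mg/L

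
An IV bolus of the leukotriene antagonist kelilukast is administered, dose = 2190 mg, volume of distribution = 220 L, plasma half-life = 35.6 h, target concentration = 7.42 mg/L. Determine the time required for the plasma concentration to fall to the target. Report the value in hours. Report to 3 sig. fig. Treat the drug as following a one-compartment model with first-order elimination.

C₀ = Dose / Vd = 2190 / 220 = 9.955 mg/L
k = ln2 / t½ = 0.693147 / 35.6 = 0.01947 h⁻¹
t = ln(C₀ / C) / k = ln(9.955 / 7.42) / 0.01947
  = ln(1.342) / 0.01947 = 0.2942 / 0.01947 = 15.11 h

15.1 h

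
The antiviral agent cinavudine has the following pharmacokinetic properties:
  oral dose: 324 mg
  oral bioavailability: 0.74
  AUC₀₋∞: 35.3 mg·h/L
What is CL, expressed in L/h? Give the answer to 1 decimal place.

6.8 L/h

CL = F·Dose / AUC = 0.74 × 324 / 35.3 = 6.792 L/h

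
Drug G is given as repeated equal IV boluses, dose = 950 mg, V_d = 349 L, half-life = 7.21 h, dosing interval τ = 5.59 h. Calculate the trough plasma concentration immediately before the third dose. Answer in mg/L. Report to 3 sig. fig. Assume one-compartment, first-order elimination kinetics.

C₀ per dose = Dose / Vd = 950 / 349 = 2.722 mg/L
k = ln2 / t½ = 0.693147 / 7.21 = 0.09614 h⁻¹
Fraction remaining after one interval: r = e^(−kτ) = e^(−0.09614 × 5.59) = 0.5843
Before dose 3, 2 doses have been given (aged 1τ, 2τ).
C_trough = C₀ × (r + r²) = 2.722 × (0.5843 + 0.3414) = 2.520 mg/L

2.52 mg/L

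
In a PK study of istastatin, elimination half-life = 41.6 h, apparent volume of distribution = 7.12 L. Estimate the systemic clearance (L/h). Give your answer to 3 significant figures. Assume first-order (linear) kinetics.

k = ln2 / t½ = 0.693147 / 41.6 = 0.01666 h⁻¹
CL = k × Vd = 0.01666 × 7.12 = 0.1186 L/h

0.119 L/h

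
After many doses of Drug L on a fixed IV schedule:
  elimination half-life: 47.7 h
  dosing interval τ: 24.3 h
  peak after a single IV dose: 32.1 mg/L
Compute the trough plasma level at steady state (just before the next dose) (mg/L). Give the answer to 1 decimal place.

k = ln2 / t½ = 0.693147 / 47.7 = 0.01453 h⁻¹
e^(−kτ) = e^(−0.01453 × 24.3) = 0.7025
Accumulation ratio R = 1 / (1 − e^(−kτ)) = 1 / (1 − 0.7025) = 3.361
Steady-state trough = C₀ × R × e^(−kτ) = 32.1 × 3.361 × 0.7025 = 75.79 mg/L

75.8 mg/L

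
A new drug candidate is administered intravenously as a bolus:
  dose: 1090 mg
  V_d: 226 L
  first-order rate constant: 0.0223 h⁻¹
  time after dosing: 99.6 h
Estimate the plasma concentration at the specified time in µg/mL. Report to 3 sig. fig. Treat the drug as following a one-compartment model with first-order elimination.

C₀ = Dose / Vd = 1090 / 226 = 4.823 mg/L
C = C₀ · e^(−k·t) = 4.823 × e^(−0.02230 × 99.6)
  = 4.823 × 0.1085 = 0.5233 mg/L
(0.5233 mg/L = 0.5233 µg/mL)

0.523 µg/mL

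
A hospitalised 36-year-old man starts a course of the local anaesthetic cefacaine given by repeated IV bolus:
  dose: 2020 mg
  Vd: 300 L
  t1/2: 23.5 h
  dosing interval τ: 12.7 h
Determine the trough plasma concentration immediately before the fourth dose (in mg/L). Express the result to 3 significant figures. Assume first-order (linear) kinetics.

10.0 mg/L

C₀ per dose = Dose / Vd = 2020 / 300 = 6.733 mg/L
k = ln2 / t½ = 0.693147 / 23.5 = 0.02950 h⁻¹
Fraction remaining after one interval: r = e^(−kτ) = e^(−0.02950 × 12.7) = 0.6875
Before dose 4, 3 doses have been given (aged 1τ, 2τ, 3τ).
C_trough = C₀ × (r + r² + … + r^3) = C₀ × r(1−r^3)/(1−r)
        = 6.733 × 0.6875 × (1 − 0.3250) / (1 − 0.6875) = 9.999 mg/L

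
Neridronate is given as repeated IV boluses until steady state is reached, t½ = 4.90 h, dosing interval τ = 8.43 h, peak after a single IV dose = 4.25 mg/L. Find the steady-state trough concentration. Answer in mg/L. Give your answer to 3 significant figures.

k = ln2 / t½ = 0.693147 / 4.90 = 0.1415 h⁻¹
e^(−kτ) = e^(−0.1415 × 8.43) = 0.3034
Accumulation ratio R = 1 / (1 − e^(−kτ)) = 1 / (1 − 0.3034) = 1.436
Steady-state trough = C₀ × R × e^(−kτ) = 4.25 × 1.436 × 0.3034 = 1.852 mg/L

1.85 mg/L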